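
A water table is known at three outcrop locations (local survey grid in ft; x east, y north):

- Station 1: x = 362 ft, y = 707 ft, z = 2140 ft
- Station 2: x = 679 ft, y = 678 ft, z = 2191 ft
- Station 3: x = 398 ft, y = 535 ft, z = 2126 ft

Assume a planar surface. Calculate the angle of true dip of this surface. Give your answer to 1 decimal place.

Let the plane be z = a·x + b·y + c.
Station 2−Station 1: 317a − 29b = 51;  Station 3−Station 1: 36a − 172b = −14.
Solving gives a = 0.17162, b = 0.11731.
Gradient magnitude |∇z| = √(a² + b²) = √(0.02945 + 0.01376) = 0.20788.
True dip = arctan(0.20788) = 11.7°, dipping toward SW (azimuth ≈ 236°).

11.7°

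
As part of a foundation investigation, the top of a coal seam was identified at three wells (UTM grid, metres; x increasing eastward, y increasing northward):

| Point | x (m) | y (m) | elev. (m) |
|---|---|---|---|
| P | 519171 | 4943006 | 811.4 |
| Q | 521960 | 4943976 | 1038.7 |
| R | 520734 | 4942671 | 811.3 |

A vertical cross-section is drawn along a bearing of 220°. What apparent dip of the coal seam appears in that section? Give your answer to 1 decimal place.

7.5°

Two edge vectors: P→Q = (2789, 970, 227.3), P→R = (1563, -335, -0.1).
Normal n = (P→Q) × (P→R) = (76048.5, 355548.8, -2450425).
So ∂z/∂x = −n_x/n_z = 0.03103 and ∂z/∂y = −n_y/n_z = 0.14510.
Unit vector along 220° is (sin 220°, cos 220°) = (-0.6428, -0.7660).
Slope in that direction = a·(-0.6428) + b·(-0.7660) = −0.13110.
Apparent dip = arctan|0.13110| = 7.5° (true dip is 8.4°, so apparent ≤ true as expected).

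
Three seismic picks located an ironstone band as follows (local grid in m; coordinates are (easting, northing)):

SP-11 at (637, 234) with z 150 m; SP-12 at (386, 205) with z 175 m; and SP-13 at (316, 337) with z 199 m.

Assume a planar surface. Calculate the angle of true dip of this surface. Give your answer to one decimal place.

9.4°

Two edge vectors: SP-11→SP-12 = (-251, -29, 25), SP-11→SP-13 = (-321, 103, 49).
Normal n = (SP-11→SP-12) × (SP-11→SP-13) = (-3996, 4274, -35162).
So ∂z/∂E = −n_x/n_z = −0.11365 and ∂z/∂N = −n_y/n_z = 0.12155.
Gradient magnitude |∇z| = √(a² + b²) = √(0.01292 + 0.01477) = 0.16640.
True dip = arctan(0.16640) = 9.4°, dipping toward SE (azimuth ≈ 137°).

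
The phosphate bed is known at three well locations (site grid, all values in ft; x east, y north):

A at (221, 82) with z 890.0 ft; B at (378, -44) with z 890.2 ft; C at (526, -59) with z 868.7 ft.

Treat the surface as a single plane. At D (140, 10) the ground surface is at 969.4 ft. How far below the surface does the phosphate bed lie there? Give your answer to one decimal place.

50.9 ft

Two edge vectors: A→B = (157, -126, 0.2), A→C = (305, -141, -21.3).
Normal n = (A→B) × (A→C) = (2712, 3405.1, 16293).
So ∂z/∂x = −n_x/n_z = −0.16645 and ∂z/∂y = −n_y/n_z = −0.20899.
Intercept c from A: 890 + 36.79 + 17.14 = 943.92.
At (140, 10): z_contact = −23.30 − 2.09 + 943.92 = 918.53 ft.
Depth below ground = 969.4 − 918.53 = 50.9 ft.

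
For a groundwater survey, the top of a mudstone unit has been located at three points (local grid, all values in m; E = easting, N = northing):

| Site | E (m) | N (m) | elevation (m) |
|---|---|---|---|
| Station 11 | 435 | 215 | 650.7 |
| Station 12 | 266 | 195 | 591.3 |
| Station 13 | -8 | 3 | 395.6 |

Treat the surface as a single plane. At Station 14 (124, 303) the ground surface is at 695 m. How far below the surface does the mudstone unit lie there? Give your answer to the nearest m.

Two edge vectors: Station 11→Station 12 = (-169, -20, -59.4), Station 11→Station 13 = (-443, -212, -255.1).
Normal n = (Station 11→Station 12) × (Station 11→Station 13) = (-7490.8, -16797.7, 26968).
So ∂z/∂E = −n_x/n_z = 0.27777 and ∂z/∂N = −n_y/n_z = 0.62288.
Intercept c from Station 11: 650.7 − 120.83 − 133.92 = 395.95.
At (124, 303): z_contact = 34.4 + 188.7 + 395.95 = 619.1 m.
Depth below ground = 695 − 619.1 = 76 m.

76 m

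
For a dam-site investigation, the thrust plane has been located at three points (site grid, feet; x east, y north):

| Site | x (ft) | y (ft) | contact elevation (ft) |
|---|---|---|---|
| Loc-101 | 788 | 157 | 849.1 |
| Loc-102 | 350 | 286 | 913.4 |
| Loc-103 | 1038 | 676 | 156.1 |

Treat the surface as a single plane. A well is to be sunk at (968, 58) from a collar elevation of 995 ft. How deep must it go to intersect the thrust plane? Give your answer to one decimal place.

121.4 ft

Let the plane be z = a·x + b·y + c.
Loc-102−Loc-101: −438a + 129b = 64.3;  Loc-103−Loc-101: 250a + 519b = −693.
Solving gives a = −0.472966, b = −1.107435.
Then c = 849.1 − a·788 − b·157 = 1395.66.
At (968, 58): z_contact = −457.83 − 64.23 + 1395.66 = 873.60 ft.
Depth below ground = 995 − 873.60 = 121.4 ft.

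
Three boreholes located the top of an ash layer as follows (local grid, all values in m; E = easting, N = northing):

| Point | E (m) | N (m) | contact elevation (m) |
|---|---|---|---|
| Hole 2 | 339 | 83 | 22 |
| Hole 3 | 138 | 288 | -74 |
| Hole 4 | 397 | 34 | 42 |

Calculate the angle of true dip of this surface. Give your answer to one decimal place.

Two edge vectors: Hole 2→Hole 3 = (-201, 205, -96), Hole 2→Hole 4 = (58, -49, 20).
Normal n = (Hole 2→Hole 3) × (Hole 2→Hole 4) = (-604, -1548, -2041).
So ∂z/∂E = −n_x/n_z = −0.29593 and ∂z/∂N = −n_y/n_z = −0.75845.
Gradient magnitude |∇z| = √(a² + b²) = √(0.08758 + 0.57525) = 0.81414.
True dip = arctan(0.81414) = 39.2°, dipping toward NNE (azimuth ≈ 021°).

39.2°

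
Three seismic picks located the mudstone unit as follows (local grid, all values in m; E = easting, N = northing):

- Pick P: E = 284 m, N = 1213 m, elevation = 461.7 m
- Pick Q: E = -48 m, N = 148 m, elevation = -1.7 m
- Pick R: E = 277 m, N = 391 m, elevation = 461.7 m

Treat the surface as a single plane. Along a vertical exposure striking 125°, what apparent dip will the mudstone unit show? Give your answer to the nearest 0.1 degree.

49.8°

Two edge vectors: Pick P→Pick Q = (-332, -1065, -463.4), Pick P→Pick R = (-7, -822, 0).
Normal n = (Pick P→Pick Q) × (Pick P→Pick R) = (-380914.8, 3243.8, 265449).
So ∂z/∂E = −n_x/n_z = 1.43498 and ∂z/∂N = −n_y/n_z = −0.01222.
Unit vector along 125° is (sin 125°, cos 125°) = (0.8192, -0.5736).
Slope in that direction = a·(0.8192) + b·(-0.5736) = 1.18248.
Apparent dip = arctan|1.18248| = 49.8° (true dip is 55.1°, so apparent ≤ true as expected).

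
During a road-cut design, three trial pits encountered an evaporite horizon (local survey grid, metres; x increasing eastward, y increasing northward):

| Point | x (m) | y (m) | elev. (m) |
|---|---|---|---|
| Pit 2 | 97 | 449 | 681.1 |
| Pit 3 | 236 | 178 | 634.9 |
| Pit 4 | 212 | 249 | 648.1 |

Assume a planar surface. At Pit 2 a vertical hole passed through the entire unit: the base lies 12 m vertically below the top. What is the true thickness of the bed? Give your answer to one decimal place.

Let the plane be z = a·x + b·y + c.
Pit 3−Pit 2: 139a − 271b = −46.2;  Pit 4−Pit 2: 115a − 200b = −33.
Solving gives a = 0.08826, b = 0.21575.
|∇z| = √(a²+b²) = 0.23311, so dip δ = arctan(0.23311) = 13.12°.
True thickness = vertical thickness × cos δ = 12 × cos 13.12° = 11.7 m.

11.7 m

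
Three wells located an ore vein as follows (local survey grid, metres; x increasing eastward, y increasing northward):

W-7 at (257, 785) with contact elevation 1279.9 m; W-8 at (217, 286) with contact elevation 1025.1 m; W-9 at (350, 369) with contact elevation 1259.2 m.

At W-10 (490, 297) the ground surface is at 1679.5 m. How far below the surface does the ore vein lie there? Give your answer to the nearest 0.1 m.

235.9 m

Let the plane be z = a·x + b·y + c.
W-8−W-7: −40a − 499b = −254.8;  W-9−W-7: 93a − 416b = −20.7.
Solving gives a = 1.51740, b = 0.38899.
Then c = 1279.9 − a·257 − b·785 = 584.57.
At (490, 297): z_contact = 743.53 + 115.53 + 584.57 = 1443.63 m.
Depth below ground = 1679.5 − 1443.63 = 235.9 m.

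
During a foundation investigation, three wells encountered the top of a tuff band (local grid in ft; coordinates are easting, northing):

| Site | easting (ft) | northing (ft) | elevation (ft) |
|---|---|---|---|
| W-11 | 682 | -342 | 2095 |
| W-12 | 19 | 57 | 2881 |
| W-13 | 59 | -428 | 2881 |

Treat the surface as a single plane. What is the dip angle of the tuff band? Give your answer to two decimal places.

51.38°

Two edge vectors: W-11→W-12 = (-663, 399, 786), W-11→W-13 = (-623, -86, 786).
Normal n = (W-11→W-12) × (W-11→W-13) = (381210, 31440, 305595).
So ∂z/∂easting = −n_x/n_z = −1.24744 and ∂z/∂northing = −n_y/n_z = −0.10288.
Gradient magnitude |∇z| = √(a² + b²) = √(1.55609 + 0.01058) = 1.25167.
True dip = arctan(1.25167) = 51.38°, dipping toward E (azimuth ≈ 085°).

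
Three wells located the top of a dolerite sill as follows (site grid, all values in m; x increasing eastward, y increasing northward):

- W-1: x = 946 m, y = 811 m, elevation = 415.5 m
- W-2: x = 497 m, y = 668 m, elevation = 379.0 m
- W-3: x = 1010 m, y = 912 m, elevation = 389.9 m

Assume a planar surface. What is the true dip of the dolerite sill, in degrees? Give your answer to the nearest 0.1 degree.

Let the plane be z = a·x + b·y + c.
W-2−W-1: −449a − 143b = −36.5;  W-3−W-1: 64a + 101b = −25.6.
Solving gives a = 0.20298, b = −0.38209.
Gradient magnitude |∇z| = √(a² + b²) = √(0.04120 + 0.14599) = 0.43266.
True dip = arctan(0.43266) = 23.4°, dipping toward NNW (azimuth ≈ 332°).

23.4°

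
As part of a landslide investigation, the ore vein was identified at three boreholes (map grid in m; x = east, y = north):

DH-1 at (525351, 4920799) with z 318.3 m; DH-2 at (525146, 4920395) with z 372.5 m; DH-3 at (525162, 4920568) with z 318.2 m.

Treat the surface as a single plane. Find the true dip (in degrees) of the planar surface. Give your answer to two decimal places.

Two edge vectors: DH-1→DH-2 = (-205, -404, 54.2), DH-1→DH-3 = (-189, -231, -0.1).
Normal n = (DH-1→DH-2) × (DH-1→DH-3) = (12560.6, -10264.3, -29001).
So ∂z/∂x = −n_x/n_z = 0.43311 and ∂z/∂y = −n_y/n_z = −0.35393.
Gradient magnitude |∇z| = √(a² + b²) = √(0.18758 + 0.12527) = 0.55933.
True dip = arctan(0.55933) = 29.22°, dipping toward NW (azimuth ≈ 309°).

29.22°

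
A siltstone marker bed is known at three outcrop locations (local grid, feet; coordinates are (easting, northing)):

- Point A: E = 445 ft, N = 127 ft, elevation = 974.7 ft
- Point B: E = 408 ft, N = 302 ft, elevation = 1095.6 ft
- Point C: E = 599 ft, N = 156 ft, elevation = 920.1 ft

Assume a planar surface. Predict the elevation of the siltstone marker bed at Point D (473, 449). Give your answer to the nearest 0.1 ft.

1152.4 ft

Let the plane be z = a·E + b·N + c.
Point B−Point A: −37a + 175b = 120.9;  Point C−Point A: 154a + 29b = −54.6.
Solving gives a = −0.46609, b = 0.59231.
Then c = 974.7 − a·445 − b·127 = 1106.88.
At (473, 449): z = −220.5 + 265.9 + 1106.88 = 1152.4 ft.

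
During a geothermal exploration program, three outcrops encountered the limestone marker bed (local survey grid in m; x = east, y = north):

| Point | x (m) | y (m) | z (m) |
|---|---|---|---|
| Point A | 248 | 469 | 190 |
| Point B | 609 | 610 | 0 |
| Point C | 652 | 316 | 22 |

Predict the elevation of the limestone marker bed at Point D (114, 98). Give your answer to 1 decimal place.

Let the plane be z = a·x + b·y + c.
Point B−Point A: 361a + 141b = −190;  Point C−Point A: 404a − 153b = −168.
Solving gives a = −0.47023, b = −0.14360.
Then c = 190 − a·248 − b·469 = 373.97.
At (114, 98): z = −53.6 − 14.1 + 373.97 = 306.3 m.

306.3 m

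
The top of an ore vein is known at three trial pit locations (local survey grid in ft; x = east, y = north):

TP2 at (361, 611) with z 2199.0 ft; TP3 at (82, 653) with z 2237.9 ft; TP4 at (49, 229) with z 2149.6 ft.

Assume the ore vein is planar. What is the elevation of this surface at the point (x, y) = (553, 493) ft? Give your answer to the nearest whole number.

Two edge vectors: TP2→TP3 = (-279, 42, 38.9), TP2→TP4 = (-312, -382, -49.4).
Normal n = (TP2→TP3) × (TP2→TP4) = (12785, -25919.4, 119682).
So ∂z/∂x = −n_x/n_z = −0.10682 and ∂z/∂y = −n_y/n_z = 0.21657.
Intercept c from TP2: 2199 + 38.56 − 132.32 = 2105.24.
At (553, 493): z = −59.1 + 106.8 + 2105.24 = 2152.9 ft.

2153 ft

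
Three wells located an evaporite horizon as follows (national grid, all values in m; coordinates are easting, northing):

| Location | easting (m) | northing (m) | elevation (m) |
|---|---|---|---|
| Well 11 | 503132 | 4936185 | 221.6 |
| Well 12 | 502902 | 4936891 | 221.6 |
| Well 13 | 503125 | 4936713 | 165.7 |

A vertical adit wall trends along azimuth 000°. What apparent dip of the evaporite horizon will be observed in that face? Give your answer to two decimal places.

Two edge vectors: Well 11→Well 12 = (-230, 706, 0), Well 11→Well 13 = (-7, 528, -55.9).
Normal n = (Well 11→Well 12) × (Well 11→Well 13) = (-39465.4, -12857, -116498).
So ∂z/∂easting = −n_x/n_z = −0.33876 and ∂z/∂northing = −n_y/n_z = −0.11036.
Unit vector along 000° is (sin 0°, cos 0°) = (0.0000, 1.0000).
Slope in that direction = a·(0.0000) + b·(1.0000) = −0.11036.
Apparent dip = arctan|0.11036| = 6.30° (true dip is 19.6°, so apparent ≤ true as expected).

6.30°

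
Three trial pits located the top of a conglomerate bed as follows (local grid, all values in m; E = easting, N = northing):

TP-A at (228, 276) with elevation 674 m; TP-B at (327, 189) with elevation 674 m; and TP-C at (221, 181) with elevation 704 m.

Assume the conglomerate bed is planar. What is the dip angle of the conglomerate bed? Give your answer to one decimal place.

Two edge vectors: TP-A→TP-B = (99, -87, 0), TP-A→TP-C = (-7, -95, 30).
Normal n = (TP-A→TP-B) × (TP-A→TP-C) = (-2610, -2970, -10014).
So ∂z/∂E = −n_x/n_z = −0.26064 and ∂z/∂N = −n_y/n_z = −0.29658.
Gradient magnitude |∇z| = √(a² + b²) = √(0.06793 + 0.08796) = 0.39483.
True dip = arctan(0.39483) = 21.5°, dipping toward NE (azimuth ≈ 041°).

21.5°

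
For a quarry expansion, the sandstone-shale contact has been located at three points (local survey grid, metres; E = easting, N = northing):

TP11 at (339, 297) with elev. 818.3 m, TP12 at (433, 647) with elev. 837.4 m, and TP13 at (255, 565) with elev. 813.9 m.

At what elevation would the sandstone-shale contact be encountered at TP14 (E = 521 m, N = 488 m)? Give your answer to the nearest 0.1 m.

Let the plane be z = a·E + b·N + c.
TP12−TP11: 94a + 350b = 19.1;  TP13−TP11: −84a + 268b = −4.4.
Solving gives a = 0.12197, b = 0.02181.
Then c = 818.3 − a·339 − b·297 = 770.47.
At (521, 488): z = 63.5 + 10.6 + 770.47 = 844.7 m.

844.7 m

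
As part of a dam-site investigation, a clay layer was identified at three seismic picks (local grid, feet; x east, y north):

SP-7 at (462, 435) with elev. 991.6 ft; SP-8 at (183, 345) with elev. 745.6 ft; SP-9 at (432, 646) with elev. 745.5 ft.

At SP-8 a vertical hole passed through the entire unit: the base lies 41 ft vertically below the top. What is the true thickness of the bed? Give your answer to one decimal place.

Let the plane be z = a·x + b·y + c.
SP-8−SP-7: −279a − 90b = −246;  SP-9−SP-7: −30a + 211b = −246.1.
Solving gives a = 1.20280, b = −0.99534.
|∇z| = √(a²+b²) = 1.56122, so dip δ = arctan(1.56122) = 57.36°.
True thickness = vertical thickness × cos δ = 41 × cos 57.36° = 22.1 ft.

22.1 ft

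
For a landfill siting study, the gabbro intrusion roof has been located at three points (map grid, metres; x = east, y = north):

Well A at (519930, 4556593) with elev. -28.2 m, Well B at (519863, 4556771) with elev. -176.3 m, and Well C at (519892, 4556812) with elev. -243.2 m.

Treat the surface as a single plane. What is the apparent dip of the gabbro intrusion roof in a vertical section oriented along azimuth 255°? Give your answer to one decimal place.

45.0°

Two edge vectors: Well A→Well B = (-67, 178, -148.1), Well A→Well C = (-38, 219, -215).
Normal n = (Well A→Well B) × (Well A→Well C) = (-5836.1, -8777.2, -7909).
So ∂z/∂x = −n_x/n_z = −0.73791 and ∂z/∂y = −n_y/n_z = −1.10977.
Unit vector along 255° is (sin 255°, cos 255°) = (-0.9659, -0.2588).
Slope in that direction = a·(-0.9659) + b·(-0.2588) = 0.99999.
Apparent dip = arctan|0.99999| = 45.0° (true dip is 53.1°, so apparent ≤ true as expected).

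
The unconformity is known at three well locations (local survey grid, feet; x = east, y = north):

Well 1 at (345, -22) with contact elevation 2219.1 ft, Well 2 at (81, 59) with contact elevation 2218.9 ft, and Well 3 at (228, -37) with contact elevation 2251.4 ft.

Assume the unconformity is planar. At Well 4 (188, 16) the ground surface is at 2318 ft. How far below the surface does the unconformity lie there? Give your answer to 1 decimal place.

92.5 ft

Two edge vectors: Well 1→Well 2 = (-264, 81, -0.2), Well 1→Well 3 = (-117, -15, 32.3).
Normal n = (Well 1→Well 2) × (Well 1→Well 3) = (2613.3, 8550.6, 13437).
So ∂z/∂x = −n_x/n_z = −0.19449 and ∂z/∂y = −n_y/n_z = −0.63635.
Intercept c from Well 1: 2219.1 + 67.10 − 14.00 = 2272.20.
At (188, 16): z_contact = −36.56 − 10.18 + 2272.20 = 2225.45 ft.
Depth below ground = 2318 − 2225.45 = 92.5 ft.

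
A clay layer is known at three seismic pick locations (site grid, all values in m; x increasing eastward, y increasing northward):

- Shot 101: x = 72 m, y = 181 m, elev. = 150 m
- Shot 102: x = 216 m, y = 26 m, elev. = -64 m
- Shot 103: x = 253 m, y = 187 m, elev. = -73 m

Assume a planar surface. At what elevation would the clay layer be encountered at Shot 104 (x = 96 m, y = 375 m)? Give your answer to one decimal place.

Let the plane be z = a·x + b·y + c.
Shot 102−Shot 101: 144a − 155b = −214;  Shot 103−Shot 101: 181a + 6b = −223.
Solving gives a = −1.23963, b = 0.22898.
Then c = 150 − a·72 − b·181 = 197.81.
At (96, 375): z = −119.0 + 85.9 + 197.81 = 164.7 m.

164.7 m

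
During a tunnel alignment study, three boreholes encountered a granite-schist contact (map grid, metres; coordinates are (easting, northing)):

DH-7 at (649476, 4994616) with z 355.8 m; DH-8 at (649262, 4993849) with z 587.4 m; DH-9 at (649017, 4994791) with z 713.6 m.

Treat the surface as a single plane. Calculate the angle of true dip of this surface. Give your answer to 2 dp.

Let the plane be z = a·E + b·N + c.
DH-8−DH-7: −214a − 767b = 231.6;  DH-9−DH-7: −459a + 175b = 357.8.
Solving gives a = −0.80863, b = −0.07634.
Gradient magnitude |∇z| = √(a² + b²) = √(0.65388 + 0.00583) = 0.81222.
True dip = arctan(0.81222) = 39.08°, dipping toward E (azimuth ≈ 085°).

39.08°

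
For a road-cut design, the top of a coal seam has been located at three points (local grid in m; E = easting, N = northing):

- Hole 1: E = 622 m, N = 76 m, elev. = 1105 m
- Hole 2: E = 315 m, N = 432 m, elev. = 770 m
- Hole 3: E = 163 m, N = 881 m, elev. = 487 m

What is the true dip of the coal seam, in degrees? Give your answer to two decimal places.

36.22°

Let the plane be z = a·E + b·N + c.
Hole 2−Hole 1: −307a + 356b = −335;  Hole 3−Hole 1: −459a + 805b = −618.
Solving gives a = 0.59317, b = −0.42948.
Gradient magnitude |∇z| = √(a² + b²) = √(0.35185 + 0.18446) = 0.73233.
True dip = arctan(0.73233) = 36.22°, dipping toward NW (azimuth ≈ 306°).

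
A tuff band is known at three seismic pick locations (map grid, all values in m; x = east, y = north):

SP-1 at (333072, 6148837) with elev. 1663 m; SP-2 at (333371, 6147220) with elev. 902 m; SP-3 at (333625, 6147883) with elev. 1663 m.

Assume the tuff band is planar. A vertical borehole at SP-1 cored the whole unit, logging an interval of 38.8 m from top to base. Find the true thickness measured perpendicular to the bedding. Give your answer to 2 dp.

Two edge vectors: SP-1→SP-2 = (299, -1617, -761), SP-1→SP-3 = (553, -954, 0).
Normal n = (SP-1→SP-2) × (SP-1→SP-3) = (-725994, -420833, 608955).
So ∂z/∂x = −n_x/n_z = 1.19220 and ∂z/∂y = −n_y/n_z = 0.69107.
|∇z| = √(a²+b²) = 1.37801, so dip δ = arctan(1.37801) = 54.03°.
True thickness = vertical thickness × cos δ = 38.8 × cos 54.03° = 22.79 m.

22.79 m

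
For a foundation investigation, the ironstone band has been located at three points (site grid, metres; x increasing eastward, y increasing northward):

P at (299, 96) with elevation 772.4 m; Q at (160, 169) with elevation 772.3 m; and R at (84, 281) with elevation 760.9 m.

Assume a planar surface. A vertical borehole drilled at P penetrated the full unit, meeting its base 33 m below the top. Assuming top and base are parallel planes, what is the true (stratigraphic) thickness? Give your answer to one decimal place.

Two edge vectors: P→Q = (-139, 73, -0.1), P→R = (-215, 185, -11.5).
Normal n = (P→Q) × (P→R) = (-821, -1577, -10020).
So ∂z/∂x = −n_x/n_z = −0.08194 and ∂z/∂y = −n_y/n_z = −0.15739.
|∇z| = √(a²+b²) = 0.17744, so dip δ = arctan(0.17744) = 10.06°.
True thickness = vertical thickness × cos δ = 33 × cos 10.06° = 32.5 m.

32.5 m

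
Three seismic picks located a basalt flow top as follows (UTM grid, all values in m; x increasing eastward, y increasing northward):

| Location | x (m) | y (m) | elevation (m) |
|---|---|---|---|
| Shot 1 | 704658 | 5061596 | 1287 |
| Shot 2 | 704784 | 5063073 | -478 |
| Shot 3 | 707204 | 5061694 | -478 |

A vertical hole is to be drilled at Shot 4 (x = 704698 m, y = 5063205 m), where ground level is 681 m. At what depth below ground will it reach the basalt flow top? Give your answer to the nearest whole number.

Two edge vectors: Shot 1→Shot 2 = (126, 1477, -1765), Shot 1→Shot 3 = (2546, 98, -1765).
Normal n = (Shot 1→Shot 2) × (Shot 1→Shot 3) = (-2433935, -4271300, -3748094).
So ∂z/∂x = −n_x/n_z = −0.64937939 and ∂z/∂y = −n_y/n_z = −1.13959255.
Intercept c from Shot 1: 1287 + 457590.38 + 5768157.09 = 6227034.48.
At (704698, 5063205): z_contact = −457616.4 − 5769990.7 + 6227034.48 = -572.6 m.
Depth below ground = 681 − (-572.6) = 1254 m.

1254 m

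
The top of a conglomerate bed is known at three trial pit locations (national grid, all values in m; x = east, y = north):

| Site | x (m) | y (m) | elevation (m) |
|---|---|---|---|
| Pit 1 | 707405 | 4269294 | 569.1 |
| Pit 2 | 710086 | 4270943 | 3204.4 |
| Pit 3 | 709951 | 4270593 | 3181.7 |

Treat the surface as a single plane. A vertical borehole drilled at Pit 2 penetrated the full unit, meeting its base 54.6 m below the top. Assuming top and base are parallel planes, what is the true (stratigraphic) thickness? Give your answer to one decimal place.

33.2 m

Let the plane be z = a·x + b·y + c.
Pit 2−Pit 1: 2681a + 1649b = 2635.3;  Pit 3−Pit 1: 2546a + 1299b = 2612.6.
Solving gives a = 1.23638, b = −0.41203.
|∇z| = √(a²+b²) = 1.30323, so dip δ = arctan(1.30323) = 52.50°.
True thickness = vertical thickness × cos δ = 54.6 × cos 52.50° = 33.2 m.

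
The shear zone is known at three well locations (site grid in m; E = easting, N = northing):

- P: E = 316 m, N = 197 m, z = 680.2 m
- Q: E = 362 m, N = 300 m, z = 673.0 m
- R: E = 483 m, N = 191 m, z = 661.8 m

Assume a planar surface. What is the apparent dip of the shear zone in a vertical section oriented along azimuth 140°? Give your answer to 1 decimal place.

Two edge vectors: P→Q = (46, 103, -7.2), P→R = (167, -6, -18.4).
Normal n = (P→Q) × (P→R) = (-1938.4, -356, -17477).
So ∂z/∂E = −n_x/n_z = −0.11091 and ∂z/∂N = −n_y/n_z = −0.02037.
Unit vector along 140° is (sin 140°, cos 140°) = (0.6428, -0.7660).
Slope in that direction = a·(0.6428) + b·(-0.7660) = −0.05569.
Apparent dip = arctan|0.05569| = 3.2° (true dip is 6.4°, so apparent ≤ true as expected).

3.2°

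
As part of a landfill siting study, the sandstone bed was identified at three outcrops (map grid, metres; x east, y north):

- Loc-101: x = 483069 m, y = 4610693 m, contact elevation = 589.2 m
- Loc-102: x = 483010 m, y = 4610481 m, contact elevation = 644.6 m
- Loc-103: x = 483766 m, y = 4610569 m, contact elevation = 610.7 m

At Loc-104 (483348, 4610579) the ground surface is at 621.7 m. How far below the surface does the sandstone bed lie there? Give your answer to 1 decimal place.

Two edge vectors: Loc-101→Loc-102 = (-59, -212, 55.4), Loc-101→Loc-103 = (697, -124, 21.5).
Normal n = (Loc-101→Loc-102) × (Loc-101→Loc-103) = (2311.6, 39882.3, 155080).
So ∂z/∂x = −n_x/n_z = −0.014905855 and ∂z/∂y = −n_y/n_z = −0.257172427.
Intercept c from Loc-101: 589.2 + 7200.56 + 1185743.11 = 1193532.87.
At (483348, 4610579): z_contact = −7204.72 − 1185713.79 + 1193532.87 = 614.36 m.
Depth below ground = 621.7 − 614.36 = 7.3 m.

7.3 m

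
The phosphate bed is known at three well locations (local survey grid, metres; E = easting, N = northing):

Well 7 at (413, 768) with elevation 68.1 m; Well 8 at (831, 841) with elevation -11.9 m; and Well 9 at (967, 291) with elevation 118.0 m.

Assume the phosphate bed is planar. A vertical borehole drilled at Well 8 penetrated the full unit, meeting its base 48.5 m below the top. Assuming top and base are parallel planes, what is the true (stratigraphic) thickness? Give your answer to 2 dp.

Let the plane be z = a·E + b·N + c.
Well 8−Well 7: 418a + 73b = −80;  Well 9−Well 7: 554a − 477b = 49.9.
Solving gives a = −0.14393, b = −0.27177.
|∇z| = √(a²+b²) = 0.30753, so dip δ = arctan(0.30753) = 17.09°.
True thickness = vertical thickness × cos δ = 48.5 × cos 17.09° = 46.36 m.

46.36 m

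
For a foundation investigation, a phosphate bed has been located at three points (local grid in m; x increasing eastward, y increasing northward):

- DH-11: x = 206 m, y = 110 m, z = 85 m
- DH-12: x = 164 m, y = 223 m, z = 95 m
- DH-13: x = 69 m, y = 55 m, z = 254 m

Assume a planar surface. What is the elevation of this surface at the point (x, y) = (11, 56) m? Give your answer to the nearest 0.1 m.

Two edge vectors: DH-11→DH-12 = (-42, 113, 10), DH-11→DH-13 = (-137, -55, 169).
Normal n = (DH-11→DH-12) × (DH-11→DH-13) = (19647, 5728, 17791).
So ∂z/∂x = −n_x/n_z = −1.10432 and ∂z/∂y = −n_y/n_z = −0.32196.
Intercept c from DH-11: 85 + 227.49 + 35.42 = 347.91.
At (11, 56): z = −12.1 − 18.0 + 347.91 = 317.7 m.

317.7 m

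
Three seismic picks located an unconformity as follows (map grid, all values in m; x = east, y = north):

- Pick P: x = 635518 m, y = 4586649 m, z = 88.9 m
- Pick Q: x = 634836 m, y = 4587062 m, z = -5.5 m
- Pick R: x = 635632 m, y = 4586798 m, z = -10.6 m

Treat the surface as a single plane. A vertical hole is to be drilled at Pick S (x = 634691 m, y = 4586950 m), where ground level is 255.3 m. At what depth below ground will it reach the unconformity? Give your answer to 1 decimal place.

Let the plane be z = a·x + b·y + c.
Pick Q−Pick P: −682a + 413b = −94.4;  Pick R−Pick P: 114a + 149b = −99.5.
Solving gives a = −0.181761264, b = −0.528719570.
Then c = 88.9 − a·635518 − b·4586649 = 2540652.54.
At (634691, 4586950): z_contact = −115362.24 − 2425210.23 + 2540652.54 = 80.07 m.
Depth below ground = 255.3 − 80.07 = 175.2 m.

175.2 m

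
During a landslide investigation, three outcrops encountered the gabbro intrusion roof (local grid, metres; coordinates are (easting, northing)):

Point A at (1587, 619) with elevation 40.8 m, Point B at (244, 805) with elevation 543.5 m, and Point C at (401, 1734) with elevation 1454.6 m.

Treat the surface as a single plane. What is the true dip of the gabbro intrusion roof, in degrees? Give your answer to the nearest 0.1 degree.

Let the plane be z = a·E + b·N + c.
Point B−Point A: −1343a + 186b = 502.7;  Point C−Point A: −1186a + 1115b = 1413.8.
Solving gives a = −0.23303, b = 1.02011.
Gradient magnitude |∇z| = √(a² + b²) = √(0.05430 + 1.04063) = 1.04639.
True dip = arctan(1.04639) = 46.3°, dipping toward SSE (azimuth ≈ 167°).

46.3°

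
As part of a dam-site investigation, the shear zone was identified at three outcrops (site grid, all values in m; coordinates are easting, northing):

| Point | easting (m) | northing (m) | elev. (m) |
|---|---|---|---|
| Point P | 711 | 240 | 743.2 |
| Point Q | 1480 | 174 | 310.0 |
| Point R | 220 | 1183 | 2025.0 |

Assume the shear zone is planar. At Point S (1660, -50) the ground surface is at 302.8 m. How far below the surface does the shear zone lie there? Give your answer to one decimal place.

326.9 m

Two edge vectors: Point P→Point Q = (769, -66, -433.2), Point P→Point R = (-491, 943, 1281.8).
Normal n = (Point P→Point Q) × (Point P→Point R) = (323908.8, -773003, 692761).
So ∂z/∂easting = −n_x/n_z = −0.467562 and ∂z/∂northing = −n_y/n_z = 1.115829.
Intercept c from Point P: 743.2 + 332.44 − 267.80 = 807.84.
At (1660, -50): z_contact = −776.15 − 55.79 + 807.84 = -24.11 m.
Depth below ground = 302.8 − (-24.11) = 326.9 m.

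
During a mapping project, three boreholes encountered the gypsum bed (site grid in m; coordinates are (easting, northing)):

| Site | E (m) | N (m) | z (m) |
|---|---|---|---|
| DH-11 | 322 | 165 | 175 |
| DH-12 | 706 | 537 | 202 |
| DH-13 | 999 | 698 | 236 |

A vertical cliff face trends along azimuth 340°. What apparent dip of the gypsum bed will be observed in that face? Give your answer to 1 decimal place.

Let the plane be z = a·E + b·N + c.
DH-12−DH-11: 384a + 372b = 27;  DH-13−DH-11: 677a + 533b = 61.
Solving gives a = 0.17597, b = −0.10907.
Unit vector along 340° is (sin 340°, cos 340°) = (-0.3420, 0.9397).
Slope in that direction = a·(-0.3420) + b·(0.9397) = −0.16268.
Apparent dip = arctan|0.16268| = 9.2° (true dip is 11.7°, so apparent ≤ true as expected).

9.2°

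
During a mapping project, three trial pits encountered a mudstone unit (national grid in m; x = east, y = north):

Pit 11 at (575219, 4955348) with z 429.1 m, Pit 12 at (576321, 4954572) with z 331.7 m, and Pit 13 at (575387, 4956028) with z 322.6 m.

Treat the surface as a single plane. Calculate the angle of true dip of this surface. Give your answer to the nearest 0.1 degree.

Let the plane be z = a·x + b·y + c.
Pit 12−Pit 11: 1102a − 776b = −97.4;  Pit 13−Pit 11: 168a + 680b = −106.5.
Solving gives a = −0.16923, b = −0.11481.
Gradient magnitude |∇z| = √(a² + b²) = √(0.02864 + 0.01318) = 0.20450.
True dip = arctan(0.20450) = 11.6°, dipping toward NE (azimuth ≈ 056°).

11.6°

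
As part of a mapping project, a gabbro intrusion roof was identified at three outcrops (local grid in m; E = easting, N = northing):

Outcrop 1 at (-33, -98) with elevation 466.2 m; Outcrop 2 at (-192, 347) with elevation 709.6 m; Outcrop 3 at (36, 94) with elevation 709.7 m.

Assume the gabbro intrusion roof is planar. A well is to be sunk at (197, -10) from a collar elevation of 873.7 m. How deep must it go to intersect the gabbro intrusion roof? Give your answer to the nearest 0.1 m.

Two edge vectors: Outcrop 1→Outcrop 2 = (-159, 445, 243.4), Outcrop 1→Outcrop 3 = (69, 192, 243.5).
Normal n = (Outcrop 1→Outcrop 2) × (Outcrop 1→Outcrop 3) = (61624.7, 55511.1, -61233).
So ∂z/∂E = −n_x/n_z = 1.00640 and ∂z/∂N = −n_y/n_z = 0.90656.
Intercept c from Outcrop 1: 466.2 + 33.21 + 88.84 = 588.25.
At (197, -10): z_contact = 198.26 − 9.07 + 588.25 = 777.45 m.
Depth below ground = 873.7 − 777.45 = 96.3 m.

96.3 m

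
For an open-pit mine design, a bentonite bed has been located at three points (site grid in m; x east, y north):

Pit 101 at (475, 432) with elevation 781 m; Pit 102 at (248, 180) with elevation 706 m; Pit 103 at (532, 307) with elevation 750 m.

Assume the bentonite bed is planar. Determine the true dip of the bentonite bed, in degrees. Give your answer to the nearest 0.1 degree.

15.0°

Two edge vectors: Pit 101→Pit 102 = (-227, -252, -75), Pit 101→Pit 103 = (57, -125, -31).
Normal n = (Pit 101→Pit 102) × (Pit 101→Pit 103) = (-1563, -11312, 42739).
So ∂z/∂x = −n_x/n_z = 0.03657 and ∂z/∂y = −n_y/n_z = 0.26468.
Gradient magnitude |∇z| = √(a² + b²) = √(0.00134 + 0.07005) = 0.26719.
True dip = arctan(0.26719) = 15.0°, dipping toward S (azimuth ≈ 188°).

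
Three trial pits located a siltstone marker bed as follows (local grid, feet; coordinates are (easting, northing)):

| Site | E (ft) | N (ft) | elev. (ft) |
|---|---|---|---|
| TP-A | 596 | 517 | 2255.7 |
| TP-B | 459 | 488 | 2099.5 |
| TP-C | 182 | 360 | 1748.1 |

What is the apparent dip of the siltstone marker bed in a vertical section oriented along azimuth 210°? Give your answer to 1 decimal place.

43.8°

Let the plane be z = a·E + b·N + c.
TP-B−TP-A: −137a − 29b = −156.2;  TP-C−TP-A: −414a − 157b = −507.6.
Solving gives a = 1.03157, b = 0.51293.
Unit vector along 210° is (sin 210°, cos 210°) = (-0.5000, -0.8660).
Slope in that direction = a·(-0.5000) + b·(-0.8660) = −0.96000.
Apparent dip = arctan|0.96000| = 43.8° (true dip is 49.0°, so apparent ≤ true as expected).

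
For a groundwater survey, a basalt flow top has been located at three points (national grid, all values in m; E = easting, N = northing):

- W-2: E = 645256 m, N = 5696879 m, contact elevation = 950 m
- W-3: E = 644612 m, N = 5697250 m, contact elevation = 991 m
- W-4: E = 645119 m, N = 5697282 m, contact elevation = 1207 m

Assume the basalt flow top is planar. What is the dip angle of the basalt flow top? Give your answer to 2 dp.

40.50°

Let the plane be z = a·E + b·N + c.
W-3−W-2: −644a + 371b = 41;  W-4−W-2: −137a + 403b = 257.
Solving gives a = 0.37768, b = 0.76611.
Gradient magnitude |∇z| = √(a² + b²) = √(0.14264 + 0.58692) = 0.85415.
True dip = arctan(0.85415) = 40.50°, dipping toward SSW (azimuth ≈ 206°).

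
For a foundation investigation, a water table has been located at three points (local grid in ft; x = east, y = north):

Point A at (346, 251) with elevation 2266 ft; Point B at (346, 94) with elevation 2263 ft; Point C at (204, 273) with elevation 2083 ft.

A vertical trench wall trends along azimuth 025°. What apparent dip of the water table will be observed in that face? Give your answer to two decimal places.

29.39°

Let the plane be z = a·x + b·y + c.
Point B−Point A: 0a − 157b = −3;  Point C−Point A: −142a + 22b = −183.
Solving gives a = 1.29169, b = 0.01911.
Unit vector along 025° is (sin 25°, cos 25°) = (0.4226, 0.9063).
Slope in that direction = a·(0.4226) + b·(0.9063) = 0.56321.
Apparent dip = arctan|0.56321| = 29.39° (true dip is 52.3°, so apparent ≤ true as expected).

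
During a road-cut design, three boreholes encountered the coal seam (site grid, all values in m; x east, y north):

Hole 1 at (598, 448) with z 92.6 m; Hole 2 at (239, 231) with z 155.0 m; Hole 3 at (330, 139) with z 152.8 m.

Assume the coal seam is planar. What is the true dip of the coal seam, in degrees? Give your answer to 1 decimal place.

8.5°

Let the plane be z = a·x + b·y + c.
Hole 2−Hole 1: −359a − 217b = 62.4;  Hole 3−Hole 1: −268a − 309b = 60.2.
Solving gives a = −0.11782, b = −0.09263.
Gradient magnitude |∇z| = √(a² + b²) = √(0.01388 + 0.00858) = 0.14988.
True dip = arctan(0.14988) = 8.5°, dipping toward NE (azimuth ≈ 052°).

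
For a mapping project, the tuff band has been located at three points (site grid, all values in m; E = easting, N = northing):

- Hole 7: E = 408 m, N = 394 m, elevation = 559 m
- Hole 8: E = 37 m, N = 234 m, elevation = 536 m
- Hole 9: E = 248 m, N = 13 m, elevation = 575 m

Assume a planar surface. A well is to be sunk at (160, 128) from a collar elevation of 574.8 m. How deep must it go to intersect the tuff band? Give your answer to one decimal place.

Let the plane be z = a·E + b·N + c.
Hole 8−Hole 7: −371a − 160b = −23;  Hole 9−Hole 7: −160a − 381b = 16.
Solving gives a = 0.09782, b = −0.08307.
Then c = 559 − a·408 − b·394 = 551.82.
At (160, 128): z_contact = 15.65 − 10.63 + 551.82 = 556.84 m.
Depth below ground = 574.8 − 556.84 = 18.0 m.

18.0 m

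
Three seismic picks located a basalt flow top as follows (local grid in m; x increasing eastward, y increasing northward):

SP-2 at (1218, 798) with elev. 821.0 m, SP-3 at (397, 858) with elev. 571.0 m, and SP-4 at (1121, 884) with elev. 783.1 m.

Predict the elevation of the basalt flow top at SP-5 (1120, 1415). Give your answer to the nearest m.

Let the plane be z = a·x + b·y + c.
SP-3−SP-2: −821a + 60b = −250;  SP-4−SP-2: −97a + 86b = −37.9.
Solving gives a = 0.29676, b = −0.10598.
Then c = 821 − a·1218 − b·798 = 544.11.
At (1120, 1415): z = 332.4 − 150.0 + 544.11 = 726.5 m.

727 m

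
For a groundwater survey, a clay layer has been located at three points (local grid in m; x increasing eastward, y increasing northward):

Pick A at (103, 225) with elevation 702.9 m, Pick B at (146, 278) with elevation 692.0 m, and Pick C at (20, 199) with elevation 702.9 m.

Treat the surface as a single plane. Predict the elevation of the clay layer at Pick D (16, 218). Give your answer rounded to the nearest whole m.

Two edge vectors: Pick A→Pick B = (43, 53, -10.9), Pick A→Pick C = (-83, -26, 0).
Normal n = (Pick A→Pick B) × (Pick A→Pick C) = (-283.4, 904.7, 3281).
So ∂z/∂x = −n_x/n_z = 0.08638 and ∂z/∂y = −n_y/n_z = −0.27574.
Intercept c from Pick A: 702.9 − 8.90 + 62.04 = 756.04.
At (16, 218): z = 1.4 − 60.1 + 756.04 = 697.3 m.

697 m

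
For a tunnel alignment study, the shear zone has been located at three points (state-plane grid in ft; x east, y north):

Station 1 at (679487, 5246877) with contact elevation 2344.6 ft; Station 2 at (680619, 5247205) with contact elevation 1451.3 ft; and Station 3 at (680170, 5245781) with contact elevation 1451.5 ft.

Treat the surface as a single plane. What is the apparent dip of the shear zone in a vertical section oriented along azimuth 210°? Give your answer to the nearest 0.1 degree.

11.2°

Two edge vectors: Station 1→Station 2 = (1132, 328, -893.3), Station 1→Station 3 = (683, -1096, -893.1).
Normal n = (Station 1→Station 2) × (Station 1→Station 3) = (-1271993.6, 400865.3, -1464696).
So ∂z/∂x = −n_x/n_z = −0.86844 and ∂z/∂y = −n_y/n_z = 0.27368.
Unit vector along 210° is (sin 210°, cos 210°) = (-0.5000, -0.8660).
Slope in that direction = a·(-0.5000) + b·(-0.8660) = 0.19720.
Apparent dip = arctan|0.19720| = 11.2° (true dip is 42.3°, so apparent ≤ true as expected).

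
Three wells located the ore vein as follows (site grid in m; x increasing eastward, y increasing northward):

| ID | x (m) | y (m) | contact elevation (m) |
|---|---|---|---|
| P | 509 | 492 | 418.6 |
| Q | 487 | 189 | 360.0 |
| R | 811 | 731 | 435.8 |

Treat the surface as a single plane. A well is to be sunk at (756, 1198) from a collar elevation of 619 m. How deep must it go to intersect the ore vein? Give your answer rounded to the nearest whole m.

Let the plane be z = a·x + b·y + c.
Q−P: −22a − 303b = −58.6;  R−P: 302a + 239b = 17.2.
Solving gives a = −0.10196, b = 0.20080.
Then c = 418.6 − a·509 − b·492 = 371.70.
At (756, 1198): z_contact = −77.1 + 240.6 + 371.70 = 535.2 m.
Depth below ground = 619 − 535.2 = 84 m.

84 m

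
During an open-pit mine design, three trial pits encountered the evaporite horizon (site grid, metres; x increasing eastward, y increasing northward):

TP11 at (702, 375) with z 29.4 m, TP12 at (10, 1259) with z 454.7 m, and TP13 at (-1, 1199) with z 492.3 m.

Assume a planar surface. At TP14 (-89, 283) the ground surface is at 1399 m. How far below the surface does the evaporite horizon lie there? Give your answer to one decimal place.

Let the plane be z = a·x + b·y + c.
TP12−TP11: −692a + 884b = 425.3;  TP13−TP11: −703a + 824b = 462.9.
Solving gives a = −1.146601, b = −0.416457.
Then c = 29.4 − a·702 − b·375 = 990.48.
At (-89, 283): z_contact = 102.05 − 117.86 + 990.48 = 974.68 m.
Depth below ground = 1399 − 974.68 = 424.3 m.

424.3 m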